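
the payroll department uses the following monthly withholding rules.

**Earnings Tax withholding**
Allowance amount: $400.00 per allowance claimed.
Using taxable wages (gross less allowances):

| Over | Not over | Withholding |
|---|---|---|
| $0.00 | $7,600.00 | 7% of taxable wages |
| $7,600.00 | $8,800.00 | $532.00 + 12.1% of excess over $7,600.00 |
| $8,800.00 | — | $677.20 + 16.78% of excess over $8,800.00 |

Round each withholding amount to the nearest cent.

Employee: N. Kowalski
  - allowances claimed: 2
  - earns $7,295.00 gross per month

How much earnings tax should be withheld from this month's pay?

$454.65

Earnings Tax: taxable = $7,295.00 − 2×$400.00 = $6,495.00
  7% × $6,495.00 = $454.65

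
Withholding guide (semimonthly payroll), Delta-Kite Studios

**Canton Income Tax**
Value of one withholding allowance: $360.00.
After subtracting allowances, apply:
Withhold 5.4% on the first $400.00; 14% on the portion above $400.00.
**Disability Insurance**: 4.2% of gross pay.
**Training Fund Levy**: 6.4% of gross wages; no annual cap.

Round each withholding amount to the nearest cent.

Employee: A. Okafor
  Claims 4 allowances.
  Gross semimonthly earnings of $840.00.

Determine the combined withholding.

$89.04

Canton Income Tax: taxable = $840.00 − 4×$360.00 = $-600.00
  Taxable ≤ 0 → $0.00
Disability Insurance: 4.2% × $840.00 = $35.28
Training Fund Levy: 6.4% × $840.00 = $53.76
Total: $0.00 + $35.28 + $53.76 = $89.04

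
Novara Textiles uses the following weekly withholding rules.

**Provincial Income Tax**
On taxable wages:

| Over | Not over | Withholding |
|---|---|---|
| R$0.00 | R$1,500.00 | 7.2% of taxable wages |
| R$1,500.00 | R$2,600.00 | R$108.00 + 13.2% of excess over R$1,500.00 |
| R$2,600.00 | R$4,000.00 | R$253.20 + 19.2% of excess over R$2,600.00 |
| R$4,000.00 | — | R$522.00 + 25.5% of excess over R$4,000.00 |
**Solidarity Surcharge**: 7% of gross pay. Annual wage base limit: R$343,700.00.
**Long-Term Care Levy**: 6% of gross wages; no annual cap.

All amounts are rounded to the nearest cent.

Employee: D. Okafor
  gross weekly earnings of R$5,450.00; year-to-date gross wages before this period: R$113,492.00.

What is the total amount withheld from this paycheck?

R$1,600.25

Provincial Income Tax: taxable = R$5,450.00
  R$522.00 + 25.5% × (R$5,450.00 − R$4,000.00) = R$522.00 + 25.5% × R$1,450.00 = R$891.75
Solidarity Surcharge: 7% × R$5,450.00 = R$381.50
Long-Term Care Levy: 6% × R$5,450.00 = R$327.00
Total: R$891.75 + R$381.50 + R$327.00 = R$1,600.25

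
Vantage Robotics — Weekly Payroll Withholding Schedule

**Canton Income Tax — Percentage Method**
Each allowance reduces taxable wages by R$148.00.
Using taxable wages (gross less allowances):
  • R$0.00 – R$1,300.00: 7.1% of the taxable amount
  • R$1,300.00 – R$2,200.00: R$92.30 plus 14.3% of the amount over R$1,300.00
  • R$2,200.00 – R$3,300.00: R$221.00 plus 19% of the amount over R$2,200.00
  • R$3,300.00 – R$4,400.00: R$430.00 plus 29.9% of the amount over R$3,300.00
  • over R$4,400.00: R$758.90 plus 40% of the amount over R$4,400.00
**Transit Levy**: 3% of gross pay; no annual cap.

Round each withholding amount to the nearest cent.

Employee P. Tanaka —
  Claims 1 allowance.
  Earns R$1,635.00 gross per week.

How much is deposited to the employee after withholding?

R$1,466.91

Canton Income Tax: taxable = R$1,635.00 − 1×R$148.00 = R$1,487.00
  R$92.30 + 14.3% × (R$1,487.00 − R$1,300.00) = R$92.30 + 14.3% × R$187.00 = R$119.04
Transit Levy: 3% × R$1,635.00 = R$49.05
Total withheld: R$119.04 + R$49.05 = R$168.09
Net pay: R$1,635.00 − R$168.09 = R$1,466.91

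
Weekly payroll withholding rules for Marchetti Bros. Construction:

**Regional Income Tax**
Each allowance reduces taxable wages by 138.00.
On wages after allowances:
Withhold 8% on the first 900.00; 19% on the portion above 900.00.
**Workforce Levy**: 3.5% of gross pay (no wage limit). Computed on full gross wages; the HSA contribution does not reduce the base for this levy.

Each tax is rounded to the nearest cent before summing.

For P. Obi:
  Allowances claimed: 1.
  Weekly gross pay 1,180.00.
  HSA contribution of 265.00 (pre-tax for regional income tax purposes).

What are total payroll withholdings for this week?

103.46

Regional Income Tax: taxable = 1,180.00 − 265.00 − 1×138.00 = 777.00
  8% × 777.00 = 62.16
Workforce Levy: 3.5% × 1,180.00 = 41.30
Total: 62.16 + 41.30 = 103.46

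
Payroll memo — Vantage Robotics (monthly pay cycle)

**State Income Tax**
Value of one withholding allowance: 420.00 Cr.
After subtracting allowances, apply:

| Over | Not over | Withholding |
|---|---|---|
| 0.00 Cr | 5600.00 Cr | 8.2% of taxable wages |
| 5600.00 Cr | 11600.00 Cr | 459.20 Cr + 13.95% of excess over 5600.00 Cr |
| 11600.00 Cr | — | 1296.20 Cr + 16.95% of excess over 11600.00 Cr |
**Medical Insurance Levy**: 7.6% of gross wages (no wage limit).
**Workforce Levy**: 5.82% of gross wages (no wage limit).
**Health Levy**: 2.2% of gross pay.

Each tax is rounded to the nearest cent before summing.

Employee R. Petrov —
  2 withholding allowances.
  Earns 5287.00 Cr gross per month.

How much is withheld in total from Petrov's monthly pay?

State Income Tax: taxable = 5287.00 Cr − 2×420.00 Cr = 4447.00 Cr
  8.2% × 4447.00 Cr = 364.65 Cr
Medical Insurance Levy: 7.6% × 5287.00 Cr = 401.81 Cr
Workforce Levy: 5.82% × 5287.00 Cr = 307.70 Cr
Health Levy: 2.2% × 5287.00 Cr = 116.31 Cr
Total: 364.65 Cr + 401.81 Cr + 307.70 Cr + 116.31 Cr = 1190.47 Cr

1190.47 Cr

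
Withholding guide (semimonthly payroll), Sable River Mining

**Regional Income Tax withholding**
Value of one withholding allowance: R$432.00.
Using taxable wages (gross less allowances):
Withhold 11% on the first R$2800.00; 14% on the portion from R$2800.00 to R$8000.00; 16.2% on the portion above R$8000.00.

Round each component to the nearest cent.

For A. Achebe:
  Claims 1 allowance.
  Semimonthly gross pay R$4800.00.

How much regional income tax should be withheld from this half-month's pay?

Regional Income Tax: taxable = R$4800.00 − 1×R$432.00 = R$4368.00
  R$308.00 + 14% × (R$4368.00 − R$2800.00) = R$308.00 + 14% × R$1568.00 = R$527.52

R$527.52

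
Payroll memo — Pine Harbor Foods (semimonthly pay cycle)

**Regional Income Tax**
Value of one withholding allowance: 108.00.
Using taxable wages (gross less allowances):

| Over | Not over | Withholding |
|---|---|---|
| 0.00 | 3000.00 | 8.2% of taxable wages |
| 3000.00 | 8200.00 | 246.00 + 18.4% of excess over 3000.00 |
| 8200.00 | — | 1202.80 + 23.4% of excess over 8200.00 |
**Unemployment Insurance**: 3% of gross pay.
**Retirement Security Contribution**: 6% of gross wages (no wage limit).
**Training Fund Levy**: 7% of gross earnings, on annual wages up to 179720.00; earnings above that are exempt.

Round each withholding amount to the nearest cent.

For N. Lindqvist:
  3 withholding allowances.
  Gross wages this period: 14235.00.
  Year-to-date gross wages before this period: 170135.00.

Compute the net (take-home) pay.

Regional Income Tax: taxable = 14235.00 − 3×108.00 = 13911.00
  1202.80 + 23.4% × (13911.00 − 8200.00) = 1202.80 + 23.4% × 5711.00 = 2539.17
Unemployment Insurance: 3% × 14235.00 = 427.05
Retirement Security Contribution: 6% × 14235.00 = 854.10
Training Fund Levy: cap 179720.00 − YTD 170135.00 = 9585.00 subject; 7% × 9585.00 = 670.95
Total withheld: 2539.17 + 427.05 + 854.10 + 670.95 = 4491.27
Net pay: 14235.00 − 4491.27 = 9743.73

9743.73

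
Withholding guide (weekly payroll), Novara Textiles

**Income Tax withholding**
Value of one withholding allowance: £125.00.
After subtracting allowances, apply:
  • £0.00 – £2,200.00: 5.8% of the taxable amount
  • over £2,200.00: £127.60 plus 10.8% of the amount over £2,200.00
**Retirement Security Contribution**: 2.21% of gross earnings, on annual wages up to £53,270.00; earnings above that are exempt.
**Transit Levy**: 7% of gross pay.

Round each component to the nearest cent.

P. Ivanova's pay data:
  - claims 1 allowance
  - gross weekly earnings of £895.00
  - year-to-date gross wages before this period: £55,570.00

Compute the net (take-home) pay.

£787.69

Income Tax: taxable = £895.00 − 1×£125.00 = £770.00
  5.8% × £770.00 = £44.66
Retirement Security Contribution: YTD £55,570.00 ≥ cap £53,270.00 → £0.00
Transit Levy: 7% × £895.00 = £62.65
Total withheld: £44.66 + £0.00 + £62.65 = £107.31
Net pay: £895.00 − £107.31 = £787.69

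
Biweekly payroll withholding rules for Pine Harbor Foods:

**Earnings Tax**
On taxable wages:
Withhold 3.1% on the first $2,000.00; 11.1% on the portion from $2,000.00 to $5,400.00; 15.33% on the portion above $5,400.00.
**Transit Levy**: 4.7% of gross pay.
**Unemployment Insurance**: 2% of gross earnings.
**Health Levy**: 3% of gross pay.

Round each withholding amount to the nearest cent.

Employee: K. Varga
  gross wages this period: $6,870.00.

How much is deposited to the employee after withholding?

$5,538.86

Earnings Tax: taxable = $6,870.00
  $439.40 + 15.33% × ($6,870.00 − $5,400.00) = $439.40 + 15.33% × $1,470.00 = $664.75
Transit Levy: 4.7% × $6,870.00 = $322.89
Unemployment Insurance: 2% × $6,870.00 = $137.40
Health Levy: 3% × $6,870.00 = $206.10
Total withheld: $664.75 + $322.89 + $137.40 + $206.10 = $1,331.14
Net pay: $6,870.00 − $1,331.14 = $5,538.86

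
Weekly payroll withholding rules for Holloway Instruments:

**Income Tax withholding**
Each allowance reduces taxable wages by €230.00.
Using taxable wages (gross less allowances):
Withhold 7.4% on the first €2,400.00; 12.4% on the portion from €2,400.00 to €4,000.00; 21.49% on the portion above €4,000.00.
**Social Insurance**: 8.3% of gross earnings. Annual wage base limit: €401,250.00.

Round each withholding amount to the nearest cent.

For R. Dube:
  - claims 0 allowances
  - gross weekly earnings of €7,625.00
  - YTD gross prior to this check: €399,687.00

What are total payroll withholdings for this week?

Income Tax: taxable = €7,625.00
  €376.00 + 21.49% × (€7,625.00 − €4,000.00) = €376.00 + 21.49% × €3,625.00 = €1,155.01
Social Insurance: cap €401,250.00 − YTD €399,687.00 = €1,563.00 subject; 8.3% × €1,563.00 = €129.73
Total: €1,155.01 + €129.73 = €1,284.74

€1,284.74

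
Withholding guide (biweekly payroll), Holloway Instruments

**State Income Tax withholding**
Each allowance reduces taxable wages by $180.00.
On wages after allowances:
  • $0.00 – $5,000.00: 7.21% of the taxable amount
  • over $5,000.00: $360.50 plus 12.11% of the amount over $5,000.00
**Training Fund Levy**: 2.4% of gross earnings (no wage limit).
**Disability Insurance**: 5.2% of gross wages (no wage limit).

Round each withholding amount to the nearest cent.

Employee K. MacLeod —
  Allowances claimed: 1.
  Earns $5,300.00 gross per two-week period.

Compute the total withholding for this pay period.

State Income Tax: taxable = $5,300.00 − 1×$180.00 = $5,120.00
  $360.50 + 12.11% × ($5,120.00 − $5,000.00) = $360.50 + 12.11% × $120.00 = $375.03
Training Fund Levy: 2.4% × $5,300.00 = $127.20
Disability Insurance: 5.2% × $5,300.00 = $275.60
Total: $375.03 + $127.20 + $275.60 = $777.83

$777.83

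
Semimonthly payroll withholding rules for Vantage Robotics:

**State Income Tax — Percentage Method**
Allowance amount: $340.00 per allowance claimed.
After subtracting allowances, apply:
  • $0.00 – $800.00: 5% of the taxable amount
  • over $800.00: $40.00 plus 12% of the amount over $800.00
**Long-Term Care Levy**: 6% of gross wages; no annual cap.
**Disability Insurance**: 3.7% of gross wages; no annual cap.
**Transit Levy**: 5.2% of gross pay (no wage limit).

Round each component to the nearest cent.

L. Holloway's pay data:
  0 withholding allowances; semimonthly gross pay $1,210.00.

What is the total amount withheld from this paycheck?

State Income Tax: taxable = $1,210.00
  $40.00 + 12% × ($1,210.00 − $800.00) = $40.00 + 12% × $410.00 = $89.20
Long-Term Care Levy: 6% × $1,210.00 = $72.60
Disability Insurance: 3.7% × $1,210.00 = $44.77
Transit Levy: 5.2% × $1,210.00 = $62.92
Total: $89.20 + $72.60 + $44.77 + $62.92 = $269.49

$269.49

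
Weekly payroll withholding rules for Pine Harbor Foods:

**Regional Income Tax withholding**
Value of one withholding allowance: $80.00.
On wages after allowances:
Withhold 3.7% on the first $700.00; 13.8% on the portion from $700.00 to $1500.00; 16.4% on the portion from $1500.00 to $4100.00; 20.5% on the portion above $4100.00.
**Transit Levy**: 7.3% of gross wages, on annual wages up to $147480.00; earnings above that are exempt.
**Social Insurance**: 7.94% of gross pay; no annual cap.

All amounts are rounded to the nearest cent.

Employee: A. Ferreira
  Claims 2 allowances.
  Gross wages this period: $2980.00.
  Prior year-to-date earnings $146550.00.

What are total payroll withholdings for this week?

Regional Income Tax: taxable = $2980.00 − 2×$80.00 = $2820.00
  $136.30 + 16.4% × ($2820.00 − $1500.00) = $136.30 + 16.4% × $1320.00 = $352.78
Transit Levy: cap $147480.00 − YTD $146550.00 = $930.00 subject; 7.3% × $930.00 = $67.89
Social Insurance: 7.94% × $2980.00 = $236.61
Total: $352.78 + $67.89 + $236.61 = $657.28

$657.28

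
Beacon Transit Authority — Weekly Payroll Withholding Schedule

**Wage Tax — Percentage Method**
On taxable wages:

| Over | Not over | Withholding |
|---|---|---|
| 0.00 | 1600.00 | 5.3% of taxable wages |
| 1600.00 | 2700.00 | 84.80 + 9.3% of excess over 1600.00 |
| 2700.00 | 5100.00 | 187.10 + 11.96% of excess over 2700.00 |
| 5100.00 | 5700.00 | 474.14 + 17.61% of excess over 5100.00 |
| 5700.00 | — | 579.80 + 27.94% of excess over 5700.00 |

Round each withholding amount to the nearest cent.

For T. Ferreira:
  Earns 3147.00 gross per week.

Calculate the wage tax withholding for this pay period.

240.56

Wage Tax: taxable = 3147.00
  187.10 + 11.96% × (3147.00 − 2700.00) = 187.10 + 11.96% × 447.00 = 240.56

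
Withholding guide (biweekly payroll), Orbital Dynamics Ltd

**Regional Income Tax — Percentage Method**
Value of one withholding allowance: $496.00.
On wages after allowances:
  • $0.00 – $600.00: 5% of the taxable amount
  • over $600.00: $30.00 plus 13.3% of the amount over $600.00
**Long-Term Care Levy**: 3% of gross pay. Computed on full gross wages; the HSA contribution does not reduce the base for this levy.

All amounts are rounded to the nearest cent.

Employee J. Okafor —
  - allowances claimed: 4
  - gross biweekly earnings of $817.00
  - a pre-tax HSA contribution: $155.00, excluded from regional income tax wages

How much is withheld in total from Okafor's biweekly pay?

Regional Income Tax: taxable = $817.00 − $155.00 − 4×$496.00 = $-1,322.00
  Taxable ≤ 0 → $0.00
Long-Term Care Levy: 3% × $817.00 = $24.51
Total: $0.00 + $24.51 = $24.51

$24.51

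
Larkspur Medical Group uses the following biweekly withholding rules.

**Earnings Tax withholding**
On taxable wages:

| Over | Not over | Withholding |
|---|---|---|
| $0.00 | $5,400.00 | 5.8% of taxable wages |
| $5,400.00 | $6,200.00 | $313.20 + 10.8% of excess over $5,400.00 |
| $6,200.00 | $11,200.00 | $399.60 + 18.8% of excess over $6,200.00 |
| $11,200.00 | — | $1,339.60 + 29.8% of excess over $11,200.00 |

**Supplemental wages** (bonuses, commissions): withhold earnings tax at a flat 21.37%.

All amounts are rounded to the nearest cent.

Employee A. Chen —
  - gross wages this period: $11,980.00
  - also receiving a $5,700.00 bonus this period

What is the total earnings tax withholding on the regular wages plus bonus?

$2,790.13

Earnings Tax: taxable = $11,980.00
  $1,339.60 + 29.8% × ($11,980.00 − $11,200.00) = $1,339.60 + 29.8% × $780.00 = $1,572.04
Supplemental (21.37% flat on bonus): 21.37% × $5,700.00 = $1,218.09
Total earnings tax: $1,572.04 + $1,218.09 = $2,790.13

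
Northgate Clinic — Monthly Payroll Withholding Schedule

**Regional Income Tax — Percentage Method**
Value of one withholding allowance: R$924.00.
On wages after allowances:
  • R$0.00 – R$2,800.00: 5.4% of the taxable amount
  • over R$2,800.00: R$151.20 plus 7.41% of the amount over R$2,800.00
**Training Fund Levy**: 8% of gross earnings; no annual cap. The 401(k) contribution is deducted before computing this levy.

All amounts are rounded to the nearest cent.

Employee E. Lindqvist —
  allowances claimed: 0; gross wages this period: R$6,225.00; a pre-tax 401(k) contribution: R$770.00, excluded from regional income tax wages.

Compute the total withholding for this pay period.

Regional Income Tax: taxable = R$6,225.00 − R$770.00 = R$5,455.00
  R$151.20 + 7.41% × (R$5,455.00 − R$2,800.00) = R$151.20 + 7.41% × R$2,655.00 = R$347.94
Training Fund Levy: 8% × R$5,455.00 = R$436.40
Total: R$347.94 + R$436.40 = R$784.34

R$784.34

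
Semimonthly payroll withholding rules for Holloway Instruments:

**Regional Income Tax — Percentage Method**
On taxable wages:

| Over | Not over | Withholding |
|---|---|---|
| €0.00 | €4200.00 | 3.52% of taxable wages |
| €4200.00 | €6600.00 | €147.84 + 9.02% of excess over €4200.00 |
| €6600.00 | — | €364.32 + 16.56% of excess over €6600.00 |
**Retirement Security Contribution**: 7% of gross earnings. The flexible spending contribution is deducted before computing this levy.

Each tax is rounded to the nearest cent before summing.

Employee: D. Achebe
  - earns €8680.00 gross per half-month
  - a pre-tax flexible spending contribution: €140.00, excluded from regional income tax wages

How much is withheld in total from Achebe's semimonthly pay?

€1283.38

Regional Income Tax: taxable = €8680.00 − €140.00 = €8540.00
  €364.32 + 16.56% × (€8540.00 − €6600.00) = €364.32 + 16.56% × €1940.00 = €685.58
Retirement Security Contribution: 7% × €8540.00 = €597.80
Total: €685.58 + €597.80 = €1283.38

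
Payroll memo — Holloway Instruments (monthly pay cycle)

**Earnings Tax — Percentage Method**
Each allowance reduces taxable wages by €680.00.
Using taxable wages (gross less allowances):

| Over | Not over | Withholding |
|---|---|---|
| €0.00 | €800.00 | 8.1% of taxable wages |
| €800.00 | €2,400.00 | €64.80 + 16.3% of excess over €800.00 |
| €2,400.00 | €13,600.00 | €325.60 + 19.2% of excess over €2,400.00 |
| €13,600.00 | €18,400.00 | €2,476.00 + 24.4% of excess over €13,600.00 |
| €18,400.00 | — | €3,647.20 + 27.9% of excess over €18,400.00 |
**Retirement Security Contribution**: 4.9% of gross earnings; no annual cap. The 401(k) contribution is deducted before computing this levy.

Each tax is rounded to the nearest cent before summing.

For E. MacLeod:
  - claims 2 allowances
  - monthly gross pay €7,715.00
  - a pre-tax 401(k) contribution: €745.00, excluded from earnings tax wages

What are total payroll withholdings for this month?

€1,283.45

Earnings Tax: taxable = €7,715.00 − €745.00 − 2×€680.00 = €5,610.00
  €325.60 + 19.2% × (€5,610.00 − €2,400.00) = €325.60 + 19.2% × €3,210.00 = €941.92
Retirement Security Contribution: 4.9% × €6,970.00 = €341.53
Total: €941.92 + €341.53 = €1,283.45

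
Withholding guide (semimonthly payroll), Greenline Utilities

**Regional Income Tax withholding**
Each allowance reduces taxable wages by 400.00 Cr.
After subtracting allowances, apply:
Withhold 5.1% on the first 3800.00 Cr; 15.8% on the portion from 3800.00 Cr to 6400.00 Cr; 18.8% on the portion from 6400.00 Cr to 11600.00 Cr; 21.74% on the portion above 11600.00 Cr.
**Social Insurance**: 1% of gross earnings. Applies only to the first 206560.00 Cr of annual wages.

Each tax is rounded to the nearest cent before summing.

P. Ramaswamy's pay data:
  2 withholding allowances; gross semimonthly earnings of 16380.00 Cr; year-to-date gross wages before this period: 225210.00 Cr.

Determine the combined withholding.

2447.45 Cr

Regional Income Tax: taxable = 16380.00 Cr − 2×400.00 Cr = 15580.00 Cr
  1582.20 Cr + 21.74% × (15580.00 Cr − 11600.00 Cr) = 1582.20 Cr + 21.74% × 3980.00 Cr = 2447.45 Cr
Social Insurance: YTD 225210.00 Cr ≥ cap 206560.00 Cr → 0.00 Cr
Total: 2447.45 Cr + 0.00 Cr = 2447.45 Cr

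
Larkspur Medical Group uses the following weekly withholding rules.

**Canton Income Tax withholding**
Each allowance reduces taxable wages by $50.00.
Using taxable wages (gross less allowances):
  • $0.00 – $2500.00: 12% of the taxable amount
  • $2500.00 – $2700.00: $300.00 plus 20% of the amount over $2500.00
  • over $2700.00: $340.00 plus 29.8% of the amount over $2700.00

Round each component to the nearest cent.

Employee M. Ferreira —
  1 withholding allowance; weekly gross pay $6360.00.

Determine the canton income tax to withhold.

$1415.78

Canton Income Tax: taxable = $6360.00 − 1×$50.00 = $6310.00
  $340.00 + 29.8% × ($6310.00 − $2700.00) = $340.00 + 29.8% × $3610.00 = $1415.78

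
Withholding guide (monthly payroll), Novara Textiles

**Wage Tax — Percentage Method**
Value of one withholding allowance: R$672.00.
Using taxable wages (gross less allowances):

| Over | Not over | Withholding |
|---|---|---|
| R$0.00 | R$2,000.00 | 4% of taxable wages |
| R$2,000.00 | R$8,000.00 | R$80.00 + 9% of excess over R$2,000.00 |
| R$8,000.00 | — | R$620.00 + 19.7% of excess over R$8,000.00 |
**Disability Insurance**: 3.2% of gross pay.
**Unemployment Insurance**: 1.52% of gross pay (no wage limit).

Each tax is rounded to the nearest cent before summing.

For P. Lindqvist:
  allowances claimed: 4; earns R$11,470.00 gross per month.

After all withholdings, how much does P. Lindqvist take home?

Wage Tax: taxable = R$11,470.00 − 4×R$672.00 = R$8,782.00
  R$620.00 + 19.7% × (R$8,782.00 − R$8,000.00) = R$620.00 + 19.7% × R$782.00 = R$774.05
Disability Insurance: 3.2% × R$11,470.00 = R$367.04
Unemployment Insurance: 1.52% × R$11,470.00 = R$174.34
Total withheld: R$774.05 + R$367.04 + R$174.34 = R$1,315.43
Net pay: R$11,470.00 − R$1,315.43 = R$10,154.57

R$10,154.57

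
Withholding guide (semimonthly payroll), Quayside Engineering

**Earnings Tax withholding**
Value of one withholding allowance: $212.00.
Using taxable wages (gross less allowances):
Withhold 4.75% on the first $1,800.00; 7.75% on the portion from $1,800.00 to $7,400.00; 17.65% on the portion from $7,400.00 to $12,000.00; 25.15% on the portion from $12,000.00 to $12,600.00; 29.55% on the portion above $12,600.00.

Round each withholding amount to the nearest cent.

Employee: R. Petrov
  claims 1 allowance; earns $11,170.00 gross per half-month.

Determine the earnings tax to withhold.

$1,147.49

Earnings Tax: taxable = $11,170.00 − 1×$212.00 = $10,958.00
  $519.50 + 17.65% × ($10,958.00 − $7,400.00) = $519.50 + 17.65% × $3,558.00 = $1,147.49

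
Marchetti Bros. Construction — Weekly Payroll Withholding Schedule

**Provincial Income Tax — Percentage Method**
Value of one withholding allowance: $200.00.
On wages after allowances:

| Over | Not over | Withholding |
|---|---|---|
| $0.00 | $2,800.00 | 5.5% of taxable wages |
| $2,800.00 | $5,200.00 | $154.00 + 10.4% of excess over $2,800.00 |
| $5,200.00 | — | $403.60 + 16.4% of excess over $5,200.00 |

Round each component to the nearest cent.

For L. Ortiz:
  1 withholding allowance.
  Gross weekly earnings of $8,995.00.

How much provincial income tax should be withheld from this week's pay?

Provincial Income Tax: taxable = $8,995.00 − 1×$200.00 = $8,795.00
  $403.60 + 16.4% × ($8,795.00 − $5,200.00) = $403.60 + 16.4% × $3,595.00 = $993.18

$993.18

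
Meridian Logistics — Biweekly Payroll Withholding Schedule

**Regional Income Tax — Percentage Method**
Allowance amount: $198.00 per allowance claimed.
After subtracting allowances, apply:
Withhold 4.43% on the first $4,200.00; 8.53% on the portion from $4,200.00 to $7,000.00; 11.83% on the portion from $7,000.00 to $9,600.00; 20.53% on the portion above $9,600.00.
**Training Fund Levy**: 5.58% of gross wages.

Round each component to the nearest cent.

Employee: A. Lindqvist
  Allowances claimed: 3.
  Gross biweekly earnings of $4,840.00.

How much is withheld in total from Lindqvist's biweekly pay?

$460.05

Regional Income Tax: taxable = $4,840.00 − 3×$198.00 = $4,246.00
  $186.06 + 8.53% × ($4,246.00 − $4,200.00) = $186.06 + 8.53% × $46.00 = $189.98
Training Fund Levy: 5.58% × $4,840.00 = $270.07
Total: $189.98 + $270.07 = $460.05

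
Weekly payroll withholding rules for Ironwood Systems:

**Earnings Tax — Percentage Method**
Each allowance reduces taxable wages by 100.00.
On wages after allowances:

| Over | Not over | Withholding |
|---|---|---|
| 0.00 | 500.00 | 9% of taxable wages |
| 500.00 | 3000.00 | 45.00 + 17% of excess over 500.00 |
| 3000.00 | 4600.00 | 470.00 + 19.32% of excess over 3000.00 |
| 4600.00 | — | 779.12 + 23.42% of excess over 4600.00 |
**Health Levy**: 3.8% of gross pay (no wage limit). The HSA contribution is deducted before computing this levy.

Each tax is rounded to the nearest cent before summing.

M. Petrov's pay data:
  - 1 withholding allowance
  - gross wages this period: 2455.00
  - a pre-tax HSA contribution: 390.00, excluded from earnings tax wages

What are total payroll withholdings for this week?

372.52

Earnings Tax: taxable = 2455.00 − 390.00 − 1×100.00 = 1965.00
  45.00 + 17% × (1965.00 − 500.00) = 45.00 + 17% × 1465.00 = 294.05
Health Levy: 3.8% × 2065.00 = 78.47
Total: 294.05 + 78.47 = 372.52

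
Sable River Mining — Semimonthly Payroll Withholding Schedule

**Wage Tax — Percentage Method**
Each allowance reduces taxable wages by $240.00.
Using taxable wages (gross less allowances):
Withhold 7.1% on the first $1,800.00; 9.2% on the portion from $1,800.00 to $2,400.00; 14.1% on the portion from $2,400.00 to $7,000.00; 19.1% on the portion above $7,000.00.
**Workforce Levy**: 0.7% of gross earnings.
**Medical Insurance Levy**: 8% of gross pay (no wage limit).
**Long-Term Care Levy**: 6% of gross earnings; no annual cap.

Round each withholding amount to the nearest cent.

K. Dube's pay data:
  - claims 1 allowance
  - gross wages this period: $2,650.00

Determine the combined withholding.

Wage Tax: taxable = $2,650.00 − 1×$240.00 = $2,410.00
  $183.00 + 14.1% × ($2,410.00 − $2,400.00) = $183.00 + 14.1% × $10.00 = $184.41
Workforce Levy: 0.7% × $2,650.00 = $18.55
Medical Insurance Levy: 8% × $2,650.00 = $212.00
Long-Term Care Levy: 6% × $2,650.00 = $159.00
Total: $184.41 + $18.55 + $212.00 + $159.00 = $573.96

$573.96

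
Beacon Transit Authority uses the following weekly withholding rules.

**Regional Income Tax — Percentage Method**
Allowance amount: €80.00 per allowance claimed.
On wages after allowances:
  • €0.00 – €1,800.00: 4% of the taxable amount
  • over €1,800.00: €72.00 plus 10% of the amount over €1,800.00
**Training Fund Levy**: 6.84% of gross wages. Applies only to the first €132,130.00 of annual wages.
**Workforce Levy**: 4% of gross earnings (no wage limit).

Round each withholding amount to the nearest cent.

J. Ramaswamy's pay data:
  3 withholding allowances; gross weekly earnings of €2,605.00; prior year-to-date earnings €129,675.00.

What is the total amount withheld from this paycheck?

Regional Income Tax: taxable = €2,605.00 − 3×€80.00 = €2,365.00
  €72.00 + 10% × (€2,365.00 − €1,800.00) = €72.00 + 10% × €565.00 = €128.50
Training Fund Levy: cap €132,130.00 − YTD €129,675.00 = €2,455.00 subject; 6.84% × €2,455.00 = €167.92
Workforce Levy: 4% × €2,605.00 = €104.20
Total: €128.50 + €167.92 + €104.20 = €400.62

€400.62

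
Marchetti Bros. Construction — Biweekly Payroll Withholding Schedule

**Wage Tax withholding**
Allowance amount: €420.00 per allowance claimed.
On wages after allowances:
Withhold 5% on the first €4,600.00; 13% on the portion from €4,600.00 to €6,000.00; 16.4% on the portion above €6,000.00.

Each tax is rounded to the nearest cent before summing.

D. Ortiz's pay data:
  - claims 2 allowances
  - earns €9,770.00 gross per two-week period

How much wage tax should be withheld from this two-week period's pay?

Wage Tax: taxable = €9,770.00 − 2×€420.00 = €8,930.00
  €412.00 + 16.4% × (€8,930.00 − €6,000.00) = €412.00 + 16.4% × €2,930.00 = €892.52

€892.52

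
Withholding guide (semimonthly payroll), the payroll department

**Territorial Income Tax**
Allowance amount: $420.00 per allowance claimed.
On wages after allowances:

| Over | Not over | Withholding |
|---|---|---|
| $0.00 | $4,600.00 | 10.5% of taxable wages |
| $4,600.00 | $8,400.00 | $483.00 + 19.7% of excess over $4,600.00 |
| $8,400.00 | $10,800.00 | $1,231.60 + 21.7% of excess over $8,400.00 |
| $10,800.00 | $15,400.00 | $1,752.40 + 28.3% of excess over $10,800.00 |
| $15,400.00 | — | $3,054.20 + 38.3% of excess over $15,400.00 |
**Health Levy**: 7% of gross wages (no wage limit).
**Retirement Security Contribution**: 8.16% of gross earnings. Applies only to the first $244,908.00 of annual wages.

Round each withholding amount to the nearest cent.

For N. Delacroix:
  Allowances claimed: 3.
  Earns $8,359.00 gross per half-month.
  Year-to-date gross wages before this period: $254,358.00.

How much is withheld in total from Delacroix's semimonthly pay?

Territorial Income Tax: taxable = $8,359.00 − 3×$420.00 = $7,099.00
  $483.00 + 19.7% × ($7,099.00 − $4,600.00) = $483.00 + 19.7% × $2,499.00 = $975.30
Health Levy: 7% × $8,359.00 = $585.13
Retirement Security Contribution: YTD $254,358.00 ≥ cap $244,908.00 → $0.00
Total: $975.30 + $585.13 + $0.00 = $1,560.43

$1,560.43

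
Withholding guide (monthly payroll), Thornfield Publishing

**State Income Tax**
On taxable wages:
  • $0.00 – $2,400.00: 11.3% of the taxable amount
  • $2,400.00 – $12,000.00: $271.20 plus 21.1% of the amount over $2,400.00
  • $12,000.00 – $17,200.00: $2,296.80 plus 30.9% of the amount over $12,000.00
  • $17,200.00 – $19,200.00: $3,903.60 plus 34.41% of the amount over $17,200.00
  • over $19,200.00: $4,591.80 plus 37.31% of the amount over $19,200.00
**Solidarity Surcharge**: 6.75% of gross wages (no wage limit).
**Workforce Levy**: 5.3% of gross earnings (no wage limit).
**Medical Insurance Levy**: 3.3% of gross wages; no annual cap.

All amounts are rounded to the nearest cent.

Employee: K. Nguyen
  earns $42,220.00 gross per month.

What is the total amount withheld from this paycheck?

$19,661.33

State Income Tax: taxable = $42,220.00
  $4,591.80 + 37.31% × ($42,220.00 − $19,200.00) = $4,591.80 + 37.31% × $23,020.00 = $13,180.56
Solidarity Surcharge: 6.75% × $42,220.00 = $2,849.85
Workforce Levy: 5.3% × $42,220.00 = $2,237.66
Medical Insurance Levy: 3.3% × $42,220.00 = $1,393.26
Total: $13,180.56 + $2,849.85 + $2,237.66 + $1,393.26 = $19,661.33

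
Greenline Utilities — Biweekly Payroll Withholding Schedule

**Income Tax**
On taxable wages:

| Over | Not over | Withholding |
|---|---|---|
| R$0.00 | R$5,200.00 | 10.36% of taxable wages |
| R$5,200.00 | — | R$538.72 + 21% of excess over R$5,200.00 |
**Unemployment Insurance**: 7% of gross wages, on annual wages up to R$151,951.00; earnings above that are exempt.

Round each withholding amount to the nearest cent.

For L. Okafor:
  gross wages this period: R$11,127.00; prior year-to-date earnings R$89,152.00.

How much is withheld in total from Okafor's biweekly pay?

R$2,562.28

Income Tax: taxable = R$11,127.00
  R$538.72 + 21% × (R$11,127.00 − R$5,200.00) = R$538.72 + 21% × R$5,927.00 = R$1,783.39
Unemployment Insurance: 7% × R$11,127.00 = R$778.89
Total: R$1,783.39 + R$778.89 = R$2,562.28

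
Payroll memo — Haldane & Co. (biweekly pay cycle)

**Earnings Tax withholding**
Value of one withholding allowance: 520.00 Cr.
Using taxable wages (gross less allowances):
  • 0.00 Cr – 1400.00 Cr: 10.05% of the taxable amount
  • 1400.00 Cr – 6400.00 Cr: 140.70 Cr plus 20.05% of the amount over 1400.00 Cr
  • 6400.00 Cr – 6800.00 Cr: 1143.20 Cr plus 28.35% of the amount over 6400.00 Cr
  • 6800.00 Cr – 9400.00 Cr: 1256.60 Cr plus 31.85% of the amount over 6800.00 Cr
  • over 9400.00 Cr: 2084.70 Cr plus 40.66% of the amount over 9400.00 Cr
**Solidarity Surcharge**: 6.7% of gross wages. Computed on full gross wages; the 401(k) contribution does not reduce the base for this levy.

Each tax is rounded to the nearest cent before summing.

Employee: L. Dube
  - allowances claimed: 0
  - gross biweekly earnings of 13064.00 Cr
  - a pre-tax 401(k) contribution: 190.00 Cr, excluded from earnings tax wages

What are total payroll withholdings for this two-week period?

Earnings Tax: taxable = 13064.00 Cr − 190.00 Cr = 12874.00 Cr
  2084.70 Cr + 40.66% × (12874.00 Cr − 9400.00 Cr) = 2084.70 Cr + 40.66% × 3474.00 Cr = 3497.23 Cr
Solidarity Surcharge: 6.7% × 13064.00 Cr = 875.29 Cr
Total: 3497.23 Cr + 875.29 Cr = 4372.52 Cr

4372.52 Cr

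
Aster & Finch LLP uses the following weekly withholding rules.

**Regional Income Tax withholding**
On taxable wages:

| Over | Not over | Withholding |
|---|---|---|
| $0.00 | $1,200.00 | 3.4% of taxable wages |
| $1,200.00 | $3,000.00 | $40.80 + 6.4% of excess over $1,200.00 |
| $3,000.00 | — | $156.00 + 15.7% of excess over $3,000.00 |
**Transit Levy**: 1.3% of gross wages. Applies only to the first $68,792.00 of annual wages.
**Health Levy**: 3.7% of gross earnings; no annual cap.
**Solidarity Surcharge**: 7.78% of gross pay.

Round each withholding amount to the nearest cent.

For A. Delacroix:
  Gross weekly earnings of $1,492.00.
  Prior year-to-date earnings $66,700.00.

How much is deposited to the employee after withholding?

Regional Income Tax: taxable = $1,492.00
  $40.80 + 6.4% × ($1,492.00 − $1,200.00) = $40.80 + 6.4% × $292.00 = $59.49
Transit Levy: 1.3% × $1,492.00 = $19.40
Health Levy: 3.7% × $1,492.00 = $55.20
Solidarity Surcharge: 7.78% × $1,492.00 = $116.08
Total withheld: $59.49 + $19.40 + $55.20 + $116.08 = $250.17
Net pay: $1,492.00 − $250.17 = $1,241.83

$1,241.83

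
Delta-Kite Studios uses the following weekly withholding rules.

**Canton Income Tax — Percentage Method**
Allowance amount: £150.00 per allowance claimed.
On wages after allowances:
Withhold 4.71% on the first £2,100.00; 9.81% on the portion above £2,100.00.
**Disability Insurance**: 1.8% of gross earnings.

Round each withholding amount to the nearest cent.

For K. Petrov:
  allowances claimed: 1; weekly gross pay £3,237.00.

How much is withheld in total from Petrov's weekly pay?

Canton Income Tax: taxable = £3,237.00 − 1×£150.00 = £3,087.00
  £98.91 + 9.81% × (£3,087.00 − £2,100.00) = £98.91 + 9.81% × £987.00 = £195.73
Disability Insurance: 1.8% × £3,237.00 = £58.27
Total: £195.73 + £58.27 = £254.00

£254.00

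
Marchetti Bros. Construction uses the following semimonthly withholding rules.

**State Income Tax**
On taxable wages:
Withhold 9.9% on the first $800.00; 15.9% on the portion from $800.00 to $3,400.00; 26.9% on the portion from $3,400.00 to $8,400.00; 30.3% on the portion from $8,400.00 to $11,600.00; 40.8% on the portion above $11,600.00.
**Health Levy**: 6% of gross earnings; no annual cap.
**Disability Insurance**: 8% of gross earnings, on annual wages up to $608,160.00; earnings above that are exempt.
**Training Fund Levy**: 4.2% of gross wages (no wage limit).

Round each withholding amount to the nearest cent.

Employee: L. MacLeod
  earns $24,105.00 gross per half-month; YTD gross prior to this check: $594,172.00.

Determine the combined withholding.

$11,486.99

State Income Tax: taxable = $24,105.00
  $2,807.20 + 40.8% × ($24,105.00 − $11,600.00) = $2,807.20 + 40.8% × $12,505.00 = $7,909.24
Health Levy: 6% × $24,105.00 = $1,446.30
Disability Insurance: cap $608,160.00 − YTD $594,172.00 = $13,988.00 subject; 8% × $13,988.00 = $1,119.04
Training Fund Levy: 4.2% × $24,105.00 = $1,012.41
Total: $7,909.24 + $1,446.30 + $1,119.04 + $1,012.41 = $11,486.99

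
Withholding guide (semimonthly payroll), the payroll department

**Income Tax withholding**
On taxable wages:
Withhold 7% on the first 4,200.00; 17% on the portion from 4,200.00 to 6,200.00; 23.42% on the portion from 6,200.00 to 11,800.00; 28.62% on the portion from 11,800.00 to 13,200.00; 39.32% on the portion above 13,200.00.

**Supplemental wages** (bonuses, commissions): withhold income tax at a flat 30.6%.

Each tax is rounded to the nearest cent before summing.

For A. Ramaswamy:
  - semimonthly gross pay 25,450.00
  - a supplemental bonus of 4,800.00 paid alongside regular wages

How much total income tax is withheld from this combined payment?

Income Tax: taxable = 25,450.00
  2,346.20 + 39.32% × (25,450.00 − 13,200.00) = 2,346.20 + 39.32% × 12,250.00 = 7,162.90
Supplemental (30.6% flat on bonus): 30.6% × 4,800.00 = 1,468.80
Total income tax: 7,162.90 + 1,468.80 = 8,631.70

8,631.70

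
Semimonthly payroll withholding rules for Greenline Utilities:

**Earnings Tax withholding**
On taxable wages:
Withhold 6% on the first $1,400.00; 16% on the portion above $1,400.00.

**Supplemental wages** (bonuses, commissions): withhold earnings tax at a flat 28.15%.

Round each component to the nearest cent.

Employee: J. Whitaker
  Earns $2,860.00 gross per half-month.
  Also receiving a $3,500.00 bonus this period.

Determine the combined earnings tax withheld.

$1,302.85

Earnings Tax: taxable = $2,860.00
  $84.00 + 16% × ($2,860.00 − $1,400.00) = $84.00 + 16% × $1,460.00 = $317.60
Supplemental (28.15% flat on bonus): 28.15% × $3,500.00 = $985.25
Total earnings tax: $317.60 + $985.25 = $1,302.85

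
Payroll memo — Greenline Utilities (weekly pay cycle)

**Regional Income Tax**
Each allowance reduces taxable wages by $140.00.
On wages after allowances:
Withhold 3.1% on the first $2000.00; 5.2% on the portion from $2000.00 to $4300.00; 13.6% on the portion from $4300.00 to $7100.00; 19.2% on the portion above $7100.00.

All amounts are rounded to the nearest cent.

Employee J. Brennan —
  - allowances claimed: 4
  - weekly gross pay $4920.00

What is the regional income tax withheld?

$189.76

Regional Income Tax: taxable = $4920.00 − 4×$140.00 = $4360.00
  $181.60 + 13.6% × ($4360.00 − $4300.00) = $181.60 + 13.6% × $60.00 = $189.76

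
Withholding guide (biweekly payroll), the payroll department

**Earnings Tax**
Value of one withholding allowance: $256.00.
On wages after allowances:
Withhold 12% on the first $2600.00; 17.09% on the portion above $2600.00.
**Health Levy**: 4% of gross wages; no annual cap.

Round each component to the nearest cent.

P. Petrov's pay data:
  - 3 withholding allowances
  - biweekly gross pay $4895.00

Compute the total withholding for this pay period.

$768.76

Earnings Tax: taxable = $4895.00 − 3×$256.00 = $4127.00
  $312.00 + 17.09% × ($4127.00 − $2600.00) = $312.00 + 17.09% × $1527.00 = $572.96
Health Levy: 4% × $4895.00 = $195.80
Total: $572.96 + $195.80 = $768.76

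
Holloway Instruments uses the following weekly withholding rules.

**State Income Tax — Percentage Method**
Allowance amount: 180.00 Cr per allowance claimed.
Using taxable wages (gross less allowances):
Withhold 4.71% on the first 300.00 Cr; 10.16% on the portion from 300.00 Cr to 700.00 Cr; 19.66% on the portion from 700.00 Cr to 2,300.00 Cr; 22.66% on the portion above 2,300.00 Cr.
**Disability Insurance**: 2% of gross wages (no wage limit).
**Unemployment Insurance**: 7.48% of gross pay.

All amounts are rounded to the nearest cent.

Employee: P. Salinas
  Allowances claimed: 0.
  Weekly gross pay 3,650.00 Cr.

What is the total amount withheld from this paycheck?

1,021.26 Cr

State Income Tax: taxable = 3,650.00 Cr
  369.33 Cr + 22.66% × (3,650.00 Cr − 2,300.00 Cr) = 369.33 Cr + 22.66% × 1,350.00 Cr = 675.24 Cr
Disability Insurance: 2% × 3,650.00 Cr = 73.00 Cr
Unemployment Insurance: 7.48% × 3,650.00 Cr = 273.02 Cr
Total: 675.24 Cr + 73.00 Cr + 273.02 Cr = 1,021.26 Cr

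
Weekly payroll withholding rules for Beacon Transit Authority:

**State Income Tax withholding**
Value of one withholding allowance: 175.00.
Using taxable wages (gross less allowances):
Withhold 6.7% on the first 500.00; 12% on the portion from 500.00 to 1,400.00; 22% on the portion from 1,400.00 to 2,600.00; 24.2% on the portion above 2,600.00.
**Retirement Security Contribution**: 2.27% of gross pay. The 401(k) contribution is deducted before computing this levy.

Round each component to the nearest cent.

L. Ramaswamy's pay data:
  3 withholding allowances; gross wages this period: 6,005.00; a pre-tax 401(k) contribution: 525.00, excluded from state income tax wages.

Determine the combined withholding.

State Income Tax: taxable = 6,005.00 − 525.00 − 3×175.00 = 4,955.00
  405.50 + 24.2% × (4,955.00 − 2,600.00) = 405.50 + 24.2% × 2,355.00 = 975.41
Retirement Security Contribution: 2.27% × 5,480.00 = 124.40
Total: 975.41 + 124.40 = 1,099.81

1,099.81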